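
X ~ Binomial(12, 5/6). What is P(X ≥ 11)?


P(X ≥ 11) = Σ P(X=i) for i=11..12
P(X=11) = 48828125/181398528
P(X=12) = 244140625/2176782336
Sum = 830078125/2176782336

P(X ≥ 11) = 830078125/2176782336 ≈ 38.13%


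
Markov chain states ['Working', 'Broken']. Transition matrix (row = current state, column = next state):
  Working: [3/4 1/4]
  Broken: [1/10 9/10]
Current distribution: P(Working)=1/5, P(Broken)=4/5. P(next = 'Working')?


P(next=Working) = Σᵢ P(now=i)×P(i→Working)
= 1/5×3/4 + 4/5×1/10
= 3/20 + 2/25 = 23/100

P = 23/100 ≈ 0.2300


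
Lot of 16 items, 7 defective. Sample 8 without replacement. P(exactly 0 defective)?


Hypergeometric: C(7,0)×C(9,8)/C(16,8)
= 1×9/12870 = 1/1430

P(X=0) = 1/1430 ≈ 0.07%


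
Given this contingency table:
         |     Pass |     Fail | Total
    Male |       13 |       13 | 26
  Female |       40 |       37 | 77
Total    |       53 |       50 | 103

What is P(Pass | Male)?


P(Pass | Male) = 13/(13+13) = 13/26 = 1/2

P(Pass|Male) = 1/2 ≈ 50.00%


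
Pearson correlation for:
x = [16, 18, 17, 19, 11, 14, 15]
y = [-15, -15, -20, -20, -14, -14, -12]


n=7, Σx=110, Σy=-110, Σxy=-1760, Σx²=1772, Σy²=1786
r = (7×(-1760) - 110×(-110))/√((7×1772 - 110²)(7×1786 - (-110)²))
= -220/√(304×402) = -220/√122208 ≈ -220/349.5826 ≈ -0.6293

r ≈ -0.6293


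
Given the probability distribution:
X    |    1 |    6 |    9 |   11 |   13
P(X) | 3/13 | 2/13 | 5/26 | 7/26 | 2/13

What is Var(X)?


E[X] = 102/13
E[X²] = 1039/13
Var(X) = E[X²] - (E[X])² = 1039/13 - 10404/169 = 3103/169

Var(X) = 3103/169 ≈ 18.3609


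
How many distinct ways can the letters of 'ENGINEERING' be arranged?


Letters: 11, freq: {'E': 3, 'N': 3, 'G': 2, 'I': 2, 'R': 1}
11!/(3!×3!×2!×2!×1!) = 39916800/144 = 277200

277200


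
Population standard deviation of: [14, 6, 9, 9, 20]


Mean = 58/5
  (14-58/5)²=144/25
  (6-58/5)²=784/25
  (9-58/5)²=169/25
  (9-58/5)²=169/25
  (20-58/5)²=1764/25
Σ(x-μ)² = 606/5
σ² = (606/5)/5 = 606/25

σ = √(606/25) ≈ 4.9234


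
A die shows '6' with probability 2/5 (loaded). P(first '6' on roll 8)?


Geometric: P(X=8) = (1-p)^(k-1)×p = (3/5)^7×2/5 = 4374/390625

P(X=8) = 4374/390625 ≈ 1.12%


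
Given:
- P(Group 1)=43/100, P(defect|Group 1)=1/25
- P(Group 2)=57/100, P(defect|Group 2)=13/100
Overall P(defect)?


P(B) = Σ P(B|Aᵢ)×P(Aᵢ)
  1/25×43/100 = 43/2500
  13/100×57/100 = 741/10000
Sum = 913/10000

P(defect) = 913/10000 ≈ 9.13%


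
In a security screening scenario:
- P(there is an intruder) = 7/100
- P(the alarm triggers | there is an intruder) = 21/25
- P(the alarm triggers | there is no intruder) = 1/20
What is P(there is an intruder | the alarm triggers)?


Using Bayes' theorem:
P(A|B) = P(B|A)·P(A) / P(B)

P(the alarm triggers) = 21/25 × 7/100 + 1/20 × 93/100
= 147/2500 + 93/2000 = 1053/10000

P(there is an intruder|the alarm triggers) = (147/2500) / (1053/10000) = 196/351

P(there is an intruder|the alarm triggers) = 196/351 ≈ 55.84%


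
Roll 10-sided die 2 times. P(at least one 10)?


P(no 10)^2 = (9/10)^2 = 81/100
P(≥1) = 1 - 81/100 = 19/100

P = 19/100 ≈ 19.00%


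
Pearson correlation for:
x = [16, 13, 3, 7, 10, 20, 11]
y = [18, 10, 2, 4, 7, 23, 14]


n=7, Σx=80, Σy=78, Σxy=1136, Σx²=1104, Σy²=1218
r = (7×1136 - 80×78)/√((7×1104 - 80²)(7×1218 - 78²))
= 1712/√(1328×2442) = 1712/√3242976 ≈ 1712/1800.8265 ≈ 0.9507

r ≈ 0.9507


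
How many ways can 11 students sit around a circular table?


Circular arrangements of 11 distinct objects: fix one position to break rotational symmetry.
(n-1)! = 10! = 3628800

3628800


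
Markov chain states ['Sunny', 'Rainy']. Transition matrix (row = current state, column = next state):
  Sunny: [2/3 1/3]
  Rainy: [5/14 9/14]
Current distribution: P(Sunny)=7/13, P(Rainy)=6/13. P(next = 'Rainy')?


P(next=Rainy) = Σᵢ P(now=i)×P(i→Rainy)
= 7/13×1/3 + 6/13×9/14
= 7/39 + 27/91 = 10/21

P = 10/21 ≈ 0.4762


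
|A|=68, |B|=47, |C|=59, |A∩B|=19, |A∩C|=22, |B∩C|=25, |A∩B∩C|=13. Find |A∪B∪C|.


|A∪B∪C| = 68+47+59-19-22-25+13 = 121

|A∪B∪C| = 121


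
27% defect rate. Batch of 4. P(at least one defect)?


P(all good) = (73/100)^4 = 28398241/100000000
P(≥1 defect) = 71601759/100000000

P = 71601759/100000000 ≈ 71.60%


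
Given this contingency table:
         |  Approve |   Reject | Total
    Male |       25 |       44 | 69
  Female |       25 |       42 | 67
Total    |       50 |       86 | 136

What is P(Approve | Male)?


P(Approve | Male) = 25/(25+44) = 25/69

P(Approve|Male) = 25/69 ≈ 36.23%


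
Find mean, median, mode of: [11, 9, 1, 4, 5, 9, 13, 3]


Sorted: [1, 3, 4, 5, 9, 9, 11, 13]
Mean = 55/8
Median = 7
Freq: {11: 1, 9: 2, 1: 1, 4: 1, 5: 1, 13: 1, 3: 1}
Mode: [9]

Mean=55/8, Median=7, Mode=9


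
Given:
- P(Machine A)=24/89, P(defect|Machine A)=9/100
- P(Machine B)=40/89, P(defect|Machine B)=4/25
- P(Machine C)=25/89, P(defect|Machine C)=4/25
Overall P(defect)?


P(B) = Σ P(B|Aᵢ)×P(Aᵢ)
  9/100×24/89 = 54/2225
  4/25×40/89 = 32/445
  4/25×25/89 = 4/89
Sum = 314/2225

P(defect) = 314/2225 ≈ 14.11%


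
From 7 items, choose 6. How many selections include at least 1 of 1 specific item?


Complement: C(7,6) - C(6,6) = 7 - 1 = 6

6


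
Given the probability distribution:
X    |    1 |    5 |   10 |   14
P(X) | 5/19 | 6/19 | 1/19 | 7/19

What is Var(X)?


E[X] = 143/19
E[X²] = 1627/19
Var(X) = E[X²] - (E[X])² = 1627/19 - 20449/361 = 10464/361

Var(X) = 10464/361 ≈ 28.9861


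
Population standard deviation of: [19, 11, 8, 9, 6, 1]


Mean = 54/6 = 9
  (19-9)²=100
  (11-9)²=4
  (8-9)²=1
  (9-9)²=0
  (6-9)²=9
  (1-9)²=64
Σ(x-μ)² = 178
σ² = 178/6 = 89/3

σ = √(89/3) ≈ 5.4467


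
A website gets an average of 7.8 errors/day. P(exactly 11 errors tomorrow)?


Poisson(λ=7.8): P(X=11) = e^(-λ)×λ^k/k!
= e^(-7.8) × 7.8^11 / 11!
≈ 0.000409734979 × 6501905148.36 / 39916800 ≈ 0.066740

P(X=11) ≈ 0.066740 ≈ 6.67%


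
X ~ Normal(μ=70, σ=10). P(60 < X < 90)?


z₁=(60-70)/10=-1.0, z₂=(90-70)/10=2.0
P = Φ(2.0) - Φ(-1.0) = 0.977250 - 0.158655 = 0.818595 ≈ 0.8186

P(60 < X < 90) ≈ 0.8186


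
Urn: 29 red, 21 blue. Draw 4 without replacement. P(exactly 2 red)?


Hypergeometric: C(29,2)×C(21,2)/C(50,4)
= 406×210/230300 = 87/235

P(X=2) = 87/235 ≈ 37.02%


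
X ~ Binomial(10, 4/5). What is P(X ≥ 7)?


P(X ≥ 7) = Σ P(X=i) for i=7..10
P(X=7) = 393216/1953125
P(X=8) = 589824/1953125
P(X=9) = 524288/1953125
P(X=10) = 1048576/9765625
Sum = 8585216/9765625

P(X ≥ 7) = 8585216/9765625 ≈ 87.91%


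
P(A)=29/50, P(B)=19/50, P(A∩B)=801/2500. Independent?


P(A)×P(B) = 551/2500
P(A∩B) = 801/2500
Not equal → NOT independent

No, not independent


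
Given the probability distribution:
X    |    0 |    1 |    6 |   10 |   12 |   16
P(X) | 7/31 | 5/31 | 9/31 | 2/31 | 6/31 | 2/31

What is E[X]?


E[X] = Σ x·P(X=x)
= (0)×(7/31) + (1)×(5/31) + (6)×(9/31) + (10)×(2/31) + (12)×(6/31) + (16)×(2/31)
= 183/31

E[X] = 183/31


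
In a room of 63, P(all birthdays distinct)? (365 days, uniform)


P(all different) = Π(365-i)/365 for i=0..62
= (365/365)×(364/365)×...×(303/365)
= 0.003396

P ≈ 0.0034 ≈ 0.34%


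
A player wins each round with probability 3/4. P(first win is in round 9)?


Geometric: P(X=9) = (1-p)^(k-1)×p = (1/4)^8×3/4 = 3/262144

P(X=9) = 3/262144 ≈ 0.00%


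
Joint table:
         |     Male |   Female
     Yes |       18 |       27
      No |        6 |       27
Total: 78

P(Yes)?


P(Yes) = (18+27)/78 = 45/78 = 15/26

P(Yes) = 15/26 ≈ 57.69%


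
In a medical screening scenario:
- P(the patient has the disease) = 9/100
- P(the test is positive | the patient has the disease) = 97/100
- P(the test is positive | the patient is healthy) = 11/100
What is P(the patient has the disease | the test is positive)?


Using Bayes' theorem:
P(A|B) = P(B|A)·P(A) / P(B)

P(the test is positive) = 97/100 × 9/100 + 11/100 × 91/100
= 873/10000 + 1001/10000 = 937/5000

P(the patient has the disease|the test is positive) = (873/10000) / (937/5000) = 873/1874

P(the patient has the disease|the test is positive) = 873/1874 ≈ 46.58%


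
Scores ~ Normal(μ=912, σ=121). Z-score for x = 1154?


z = (x - μ)/σ = (1154 - 912)/121 = 2.0

z = 2.0


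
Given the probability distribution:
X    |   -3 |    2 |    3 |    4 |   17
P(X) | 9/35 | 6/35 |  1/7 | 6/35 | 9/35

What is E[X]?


E[X] = Σ x·P(X=x)
= (-3)×(9/35) + (2)×(6/35) + (3)×(1/7) + (4)×(6/35) + (17)×(9/35)
= 177/35

E[X] = 177/35


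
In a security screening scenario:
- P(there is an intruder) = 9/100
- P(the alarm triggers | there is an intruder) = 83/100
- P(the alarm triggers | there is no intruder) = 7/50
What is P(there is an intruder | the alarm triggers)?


Using Bayes' theorem:
P(A|B) = P(B|A)·P(A) / P(B)

P(the alarm triggers) = 83/100 × 9/100 + 7/50 × 91/100
= 747/10000 + 637/5000 = 2021/10000

P(there is an intruder|the alarm triggers) = (747/10000) / (2021/10000) = 747/2021

P(there is an intruder|the alarm triggers) = 747/2021 ≈ 36.96%


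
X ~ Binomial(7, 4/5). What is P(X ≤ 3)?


P(X ≤ 3) = Σ P(X=i) for i=0..3
P(X=0) = 1/78125
P(X=1) = 28/78125
P(X=2) = 336/78125
P(X=3) = 448/15625
Sum = 521/15625

P(X ≤ 3) = 521/15625 ≈ 3.33%


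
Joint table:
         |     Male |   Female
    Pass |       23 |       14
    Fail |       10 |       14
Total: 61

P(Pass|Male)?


P(Pass|Male) = 23/(23+10) = 23/33

P = 23/33 ≈ 69.70%


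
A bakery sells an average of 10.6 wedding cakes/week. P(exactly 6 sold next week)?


Poisson(λ=10.6): P(X=6) = e^(-λ)×λ^k/k!
= e^(-10.6) × 10.6^6 / 6!
≈ 2.491600973e-05 × 1418519.11226 / 720 ≈ 0.049089

P(X=6) ≈ 0.049089 ≈ 4.91%


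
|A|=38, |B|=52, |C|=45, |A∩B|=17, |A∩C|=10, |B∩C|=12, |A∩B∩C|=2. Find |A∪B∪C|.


|A∪B∪C| = 38+52+45-17-10-12+2 = 98

|A∪B∪C| = 98


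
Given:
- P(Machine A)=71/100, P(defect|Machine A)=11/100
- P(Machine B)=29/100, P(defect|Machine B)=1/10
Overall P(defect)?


P(B) = Σ P(B|Aᵢ)×P(Aᵢ)
  11/100×71/100 = 781/10000
  1/10×29/100 = 29/1000
Sum = 1071/10000

P(defect) = 1071/10000 ≈ 10.71%


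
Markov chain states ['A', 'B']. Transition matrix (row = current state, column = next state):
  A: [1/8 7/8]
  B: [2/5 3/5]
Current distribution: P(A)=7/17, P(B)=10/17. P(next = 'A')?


P(next=A) = Σᵢ P(now=i)×P(i→A)
= 7/17×1/8 + 10/17×2/5
= 7/136 + 4/17 = 39/136

P = 39/136 ≈ 0.2868


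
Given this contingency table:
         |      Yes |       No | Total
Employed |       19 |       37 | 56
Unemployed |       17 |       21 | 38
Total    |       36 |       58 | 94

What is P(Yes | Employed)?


P(Yes | Employed) = 19/(19+37) = 19/56

P(Yes|Employed) = 19/56 ≈ 33.93%


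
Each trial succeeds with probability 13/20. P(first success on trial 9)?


Geometric: P(X=9) = (1-p)^(k-1)×p = (7/20)^8×13/20 = 74942413/512000000000

P(X=9) = 74942413/512000000000 ≈ 0.01%


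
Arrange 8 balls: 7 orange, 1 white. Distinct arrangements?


8!/(7!×1!) = 8

8


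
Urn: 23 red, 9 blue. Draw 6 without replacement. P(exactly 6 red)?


Hypergeometric: C(23,6)×C(9,0)/C(32,6)
= 100947×1/906192 = 4807/43152

P(X=6) = 4807/43152 ≈ 11.14%


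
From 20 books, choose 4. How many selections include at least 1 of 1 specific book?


Complement: C(20,4) - C(19,4) = 4845 - 3876 = 969

969


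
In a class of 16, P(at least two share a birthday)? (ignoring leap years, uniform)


P(all different) = Π(365-i)/365 for i=0..15
= 0.716396
P(match) = 1 - 0.716396 = 0.283604

P ≈ 0.2836 ≈ 28.36%


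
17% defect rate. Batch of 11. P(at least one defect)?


P(all good) = (83/100)^11 = 1287831418538085836267/10000000000000000000000
P(≥1 defect) = 8712168581461914163733/10000000000000000000000

P = 8712168581461914163733/10000000000000000000000 ≈ 87.12%


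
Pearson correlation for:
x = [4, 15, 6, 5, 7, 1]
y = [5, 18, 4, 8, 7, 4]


n=6, Σx=38, Σy=46, Σxy=407, Σx²=352, Σy²=494
r = (6×407 - 38×46)/√((6×352 - 38²)(6×494 - 46²))
= 694/√(668×848) = 694/√566464 ≈ 694/752.6380 ≈ 0.9221

r ≈ 0.9221


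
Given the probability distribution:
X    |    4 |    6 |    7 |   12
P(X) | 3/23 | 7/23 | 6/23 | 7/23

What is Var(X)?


E[X] = 180/23
E[X²] = 1602/23
Var(X) = E[X²] - (E[X])² = 1602/23 - 32400/529 = 4446/529

Var(X) = 4446/529 ≈ 8.4045


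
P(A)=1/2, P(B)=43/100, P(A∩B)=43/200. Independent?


P(A)×P(B) = 43/200
P(A∩B) = 43/200
Equal ✓ → Independent

Yes, independent


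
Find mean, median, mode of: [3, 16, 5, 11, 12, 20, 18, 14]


Sorted: [3, 5, 11, 12, 14, 16, 18, 20]
Mean = 99/8
Median = 13
Freq: {3: 1, 16: 1, 5: 1, 11: 1, 12: 1, 20: 1, 18: 1, 14: 1}
Mode: No mode

Mean=99/8, Median=13, Mode=No mode


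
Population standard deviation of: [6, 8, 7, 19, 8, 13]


Mean = 61/6
  (6-61/6)²=625/36
  (8-61/6)²=169/36
  (7-61/6)²=361/36
  (19-61/6)²=2809/36
  (8-61/6)²=169/36
  (13-61/6)²=289/36
Σ(x-μ)² = 737/6
σ² = (737/6)/6 = 737/36

σ = √(737/36) ≈ 4.5246


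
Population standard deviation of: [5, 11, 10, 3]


Mean = 29/4
  (5-29/4)²=81/16
  (11-29/4)²=225/16
  (10-29/4)²=121/16
  (3-29/4)²=289/16
Σ(x-μ)² = 179/4
σ² = (179/4)/4 = 179/16

σ = √(179/16) ≈ 3.3448


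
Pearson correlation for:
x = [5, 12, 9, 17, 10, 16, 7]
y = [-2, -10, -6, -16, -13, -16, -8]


n=7, Σx=76, Σy=-71, Σxy=-898, Σx²=944, Σy²=885
r = (7×(-898) - 76×(-71))/√((7×944 - 76²)(7×885 - (-71)²))
= -890/√(832×1154) = -890/√960128 ≈ -890/979.8612 ≈ -0.9083

r ≈ -0.9083


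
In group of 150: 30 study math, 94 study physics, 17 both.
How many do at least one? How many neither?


|A∪B| = 30+94-17 = 107
Neither = 150-107 = 43

At least one: 107; Neither: 43


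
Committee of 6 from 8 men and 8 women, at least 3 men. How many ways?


Count by #men:
  3M,3W: C(8,3)×C(8,3)=3136
  4M,2W: C(8,4)×C(8,2)=1960
  5M,1W: C(8,5)×C(8,1)=448
  6M,0W: C(8,6)×C(8,0)=28
Total = 5572

5572


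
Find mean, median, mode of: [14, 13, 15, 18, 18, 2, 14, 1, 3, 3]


Sorted: [1, 2, 3, 3, 13, 14, 14, 15, 18, 18]
Mean = 101/10
Median = 27/2
Freq: {14: 2, 13: 1, 15: 1, 18: 2, 2: 1, 1: 1, 3: 2}
Mode: [3, 14, 18]

Mean=101/10, Median=27/2, Mode=[3, 14, 18]


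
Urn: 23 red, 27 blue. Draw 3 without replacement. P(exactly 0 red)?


Hypergeometric: C(23,0)×C(27,3)/C(50,3)
= 1×2925/19600 = 117/784

P(X=0) = 117/784 ≈ 14.92%


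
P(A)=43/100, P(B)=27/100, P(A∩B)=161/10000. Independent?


P(A)×P(B) = 1161/10000
P(A∩B) = 161/10000
Not equal → NOT independent

No, not independent


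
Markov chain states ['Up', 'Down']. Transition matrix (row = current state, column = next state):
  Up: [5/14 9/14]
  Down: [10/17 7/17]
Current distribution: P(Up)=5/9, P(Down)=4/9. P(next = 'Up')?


P(next=Up) = Σᵢ P(now=i)×P(i→Up)
= 5/9×5/14 + 4/9×10/17
= 25/126 + 40/153 = 985/2142

P = 985/2142 ≈ 0.4599


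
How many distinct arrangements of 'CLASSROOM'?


Letters: 9, freq: {'C': 1, 'L': 1, 'A': 1, 'S': 2, 'R': 1, 'O': 2, 'M': 1}
9!/(1!×1!×1!×2!×1!×2!×1!) = 362880/4 = 90720

90720


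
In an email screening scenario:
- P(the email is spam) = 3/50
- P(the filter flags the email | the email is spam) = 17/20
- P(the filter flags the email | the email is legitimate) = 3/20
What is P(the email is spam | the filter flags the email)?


Using Bayes' theorem:
P(A|B) = P(B|A)·P(A) / P(B)

P(the filter flags the email) = 17/20 × 3/50 + 3/20 × 47/50
= 51/1000 + 141/1000 = 24/125

P(the email is spam|the filter flags the email) = (51/1000) / (24/125) = 17/64

P(the email is spam|the filter flags the email) = 17/64 ≈ 26.56%


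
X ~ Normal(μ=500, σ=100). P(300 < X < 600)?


z₁=(300-500)/100=-2.0, z₂=(600-500)/100=1.0
P = Φ(1.0) - Φ(-2.0) = 0.841345 - 0.022750 = 0.818595 ≈ 0.8186

P(300 < X < 600) ≈ 0.8186


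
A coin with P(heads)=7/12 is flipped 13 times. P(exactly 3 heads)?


Binomial: P(X=3) = C(13,3)×p^3×(1-p)^10
= 286 × 343/1728 × 9765625/61917364224 = 478994140625/53496602689536

P(X=3) = 478994140625/53496602689536 ≈ 0.90%


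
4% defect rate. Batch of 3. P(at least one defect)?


P(all good) = (24/25)^3 = 13824/15625
P(≥1 defect) = 1801/15625

P = 1801/15625 ≈ 11.53%


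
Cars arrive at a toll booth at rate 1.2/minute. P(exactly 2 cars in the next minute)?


Poisson(λ=1.2): P(X=2) = e^(-λ)×λ^k/k!
= e^(-1.2) × 1.2^2 / 2!
≈ 0.3011942119 × 1.44 / 2 ≈ 0.216860

P(X=2) ≈ 0.216860 ≈ 21.69%


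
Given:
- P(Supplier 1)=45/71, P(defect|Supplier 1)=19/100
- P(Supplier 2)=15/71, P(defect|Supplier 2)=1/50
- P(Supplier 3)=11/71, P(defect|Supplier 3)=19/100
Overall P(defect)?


P(B) = Σ P(B|Aᵢ)×P(Aᵢ)
  19/100×45/71 = 171/1420
  1/50×15/71 = 3/710
  19/100×11/71 = 209/7100
Sum = 547/3550

P(defect) = 547/3550 ≈ 15.41%


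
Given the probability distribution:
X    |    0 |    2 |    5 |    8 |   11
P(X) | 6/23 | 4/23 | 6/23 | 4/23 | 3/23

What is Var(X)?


E[X] = 103/23
E[X²] = 785/23
Var(X) = E[X²] - (E[X])² = 785/23 - 10609/529 = 7446/529

Var(X) = 7446/529 ≈ 14.0756


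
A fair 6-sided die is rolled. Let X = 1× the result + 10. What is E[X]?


E[die] = (1+6)/2 = 7/2
E[X] = 1×7/2 + 10 = 27/2

E[X] = 27/2


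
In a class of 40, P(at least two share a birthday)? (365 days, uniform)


P(all different) = Π(365-i)/365 for i=0..39
= 0.108768
P(match) = 1 - 0.108768 = 0.891232

P ≈ 0.8912 ≈ 89.12%


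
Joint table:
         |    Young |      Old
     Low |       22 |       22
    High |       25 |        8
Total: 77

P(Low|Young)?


P(Low|Young) = 22/(22+25) = 22/47

P = 22/47 ≈ 46.81%


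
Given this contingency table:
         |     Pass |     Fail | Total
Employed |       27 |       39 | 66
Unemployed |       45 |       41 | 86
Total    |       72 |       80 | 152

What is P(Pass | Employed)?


P(Pass | Employed) = 27/(27+39) = 27/66 = 9/22

P(Pass|Employed) = 9/22 ≈ 40.91%


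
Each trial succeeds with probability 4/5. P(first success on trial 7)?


Geometric: P(X=7) = (1-p)^(k-1)×p = (1/5)^6×4/5 = 4/78125

P(X=7) = 4/78125 ≈ 0.01%


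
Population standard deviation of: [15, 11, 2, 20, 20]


Mean = 68/5
  (15-68/5)²=49/25
  (11-68/5)²=169/25
  (2-68/5)²=3364/25
  (20-68/5)²=1024/25
  (20-68/5)²=1024/25
Σ(x-μ)² = 1126/5
σ² = (1126/5)/5 = 1126/25

σ = √(1126/25) ≈ 6.7112


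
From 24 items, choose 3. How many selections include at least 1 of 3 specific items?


Complement: C(24,3) - C(21,3) = 2024 - 1330 = 694

694


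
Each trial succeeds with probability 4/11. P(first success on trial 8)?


Geometric: P(X=8) = (1-p)^(k-1)×p = (7/11)^7×4/11 = 3294172/214358881

P(X=8) = 3294172/214358881 ≈ 1.54%


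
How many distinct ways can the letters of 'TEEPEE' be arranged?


Letters: 6, freq: {'T': 1, 'E': 4, 'P': 1}
6!/(1!×4!×1!) = 720/24 = 30

30


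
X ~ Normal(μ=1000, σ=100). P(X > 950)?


z = (950-1000)/100 = -0.5
P(X > 950) = 1 - P(Z ≤ -0.5) = 1 - 0.3085 = 0.6915

P(X > 950) ≈ 0.6915


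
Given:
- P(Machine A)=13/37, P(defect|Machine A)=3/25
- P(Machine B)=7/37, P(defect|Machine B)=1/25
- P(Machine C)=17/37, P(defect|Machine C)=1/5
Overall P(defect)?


P(B) = Σ P(B|Aᵢ)×P(Aᵢ)
  3/25×13/37 = 39/925
  1/25×7/37 = 7/925
  1/5×17/37 = 17/185
Sum = 131/925

P(defect) = 131/925 ≈ 14.16%


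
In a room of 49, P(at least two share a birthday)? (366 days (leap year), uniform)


P(all different) = Π(366-i)/366 for i=0..48
= 0.034553
P(match) = 1 - 0.034553 = 0.965447

P ≈ 0.9654 ≈ 96.54%


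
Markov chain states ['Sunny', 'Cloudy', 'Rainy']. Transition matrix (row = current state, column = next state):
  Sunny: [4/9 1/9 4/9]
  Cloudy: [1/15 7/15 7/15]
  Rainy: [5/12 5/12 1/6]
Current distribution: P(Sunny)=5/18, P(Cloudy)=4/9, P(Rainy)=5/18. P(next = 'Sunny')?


P(next=Sunny) = Σᵢ P(now=i)×P(i→Sunny)
= 5/18×4/9 + 4/9×1/15 + 5/18×5/12
= 10/81 + 4/135 + 25/216 = 871/3240

P = 871/3240 ≈ 0.2688


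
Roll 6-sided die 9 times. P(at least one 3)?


P(no 3)^9 = (5/6)^9 = 1953125/10077696
P(≥1) = 1 - 1953125/10077696 = 8124571/10077696

P = 8124571/10077696 ≈ 80.62%


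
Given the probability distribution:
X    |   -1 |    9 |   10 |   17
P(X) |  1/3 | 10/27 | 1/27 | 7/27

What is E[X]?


E[X] = Σ x·P(X=x)
= (-1)×(1/3) + (9)×(10/27) + (10)×(1/27) + (17)×(7/27)
= 70/9

E[X] = 70/9


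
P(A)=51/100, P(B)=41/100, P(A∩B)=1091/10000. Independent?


P(A)×P(B) = 2091/10000
P(A∩B) = 1091/10000
Not equal → NOT independent

No, not independent


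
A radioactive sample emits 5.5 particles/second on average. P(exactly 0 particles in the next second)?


Poisson(λ=5.5): P(X=0) = e^(-λ)×λ^k/k!
= e^(-5.5) × 5.5^0 / 0!
≈ 0.004086771438 × 1 / 1 ≈ 0.004087

P(X=0) ≈ 0.004087 ≈ 0.41%


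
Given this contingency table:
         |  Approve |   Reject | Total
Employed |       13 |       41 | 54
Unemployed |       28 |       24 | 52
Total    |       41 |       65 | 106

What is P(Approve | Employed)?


P(Approve | Employed) = 13/(13+41) = 13/54

P(Approve|Employed) = 13/54 ≈ 24.07%


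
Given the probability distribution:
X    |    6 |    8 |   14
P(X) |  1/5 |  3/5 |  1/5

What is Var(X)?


E[X] = 44/5
E[X²] = 424/5
Var(X) = E[X²] - (E[X])² = 424/5 - 1936/25 = 184/25

Var(X) = 184/25 ≈ 7.3600


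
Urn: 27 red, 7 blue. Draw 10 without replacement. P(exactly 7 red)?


Hypergeometric: C(27,7)×C(7,3)/C(34,10)
= 888030×35/131128140 = 7245/30566

P(X=7) = 7245/30566 ≈ 23.70%


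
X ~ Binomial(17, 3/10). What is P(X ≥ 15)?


P(X ≥ 15) = Σ P(X=i) for i=15..17
P(X=15) = 11952639531/12500000000000000
P(X=16) = 5122559799/100000000000000000
P(X=17) = 129140163/100000000000000000
Sum = 10087281621/10000000000000000

P(X ≥ 15) = 10087281621/10000000000000000 ≈ 0.00%


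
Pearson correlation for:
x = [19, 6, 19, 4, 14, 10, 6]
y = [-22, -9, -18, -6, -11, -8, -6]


n=7, Σx=78, Σy=-80, Σxy=-1108, Σx²=1106, Σy²=1146
r = (7×(-1108) - 78×(-80))/√((7×1106 - 78²)(7×1146 - (-80)²))
= -1516/√(1658×1622) = -1516/√2689276 ≈ -1516/1639.9012 ≈ -0.9244

r ≈ -0.9244


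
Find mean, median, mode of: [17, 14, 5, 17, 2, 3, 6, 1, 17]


Sorted: [1, 2, 3, 5, 6, 14, 17, 17, 17]
Mean = 82/9
Median = 6
Freq: {17: 3, 14: 1, 5: 1, 2: 1, 3: 1, 6: 1, 1: 1}
Mode: [17]

Mean=82/9, Median=6, Mode=17


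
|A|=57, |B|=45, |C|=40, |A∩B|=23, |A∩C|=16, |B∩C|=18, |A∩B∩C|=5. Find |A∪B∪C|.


|A∪B∪C| = 57+45+40-23-16-18+5 = 90

|A∪B∪C| = 90


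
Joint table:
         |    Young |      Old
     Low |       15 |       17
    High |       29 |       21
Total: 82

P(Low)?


P(Low) = (15+17)/82 = 32/82 = 16/41

P(Low) = 16/41 ≈ 39.02%


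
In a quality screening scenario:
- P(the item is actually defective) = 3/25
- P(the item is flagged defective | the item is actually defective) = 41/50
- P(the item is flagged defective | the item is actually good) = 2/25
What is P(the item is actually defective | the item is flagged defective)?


Using Bayes' theorem:
P(A|B) = P(B|A)·P(A) / P(B)

P(the item is flagged defective) = 41/50 × 3/25 + 2/25 × 22/25
= 123/1250 + 44/625 = 211/1250

P(the item is actually defective|the item is flagged defective) = (123/1250) / (211/1250) = 123/211

P(the item is actually defective|the item is flagged defective) = 123/211 ≈ 58.29%


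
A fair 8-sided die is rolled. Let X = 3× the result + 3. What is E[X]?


E[die] = (1+8)/2 = 9/2
E[X] = 3×9/2 + 3 = 33/2

E[X] = 33/2


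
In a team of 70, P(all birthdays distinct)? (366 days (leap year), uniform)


P(all different) = Π(366-i)/366 for i=0..69
= (366/366)×(365/366)×...×(297/366)
= 0.000858

P ≈ 0.0009 ≈ 0.09%


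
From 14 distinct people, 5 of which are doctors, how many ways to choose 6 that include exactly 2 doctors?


Choose 2 of the 5 doctors and 4 of the other 9 people:
C(5,2)×C(9,4) = 10×126 = 1260

1260


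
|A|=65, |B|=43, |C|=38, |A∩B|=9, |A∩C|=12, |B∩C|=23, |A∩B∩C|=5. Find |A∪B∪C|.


|A∪B∪C| = 65+43+38-9-12-23+5 = 107

|A∪B∪C| = 107


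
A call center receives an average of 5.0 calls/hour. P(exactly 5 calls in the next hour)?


Poisson(λ=5.0): P(X=5) = e^(-λ)×λ^k/k!
= e^(-5.0) × 5.0^5 / 5!
≈ 0.006737946999 × 3125 / 120 ≈ 0.175467

P(X=5) ≈ 0.175467 ≈ 17.55%


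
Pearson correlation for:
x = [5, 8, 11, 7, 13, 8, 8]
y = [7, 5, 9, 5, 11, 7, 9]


n=7, Σx=60, Σy=53, Σxy=480, Σx²=556, Σy²=431
r = (7×480 - 60×53)/√((7×556 - 60²)(7×431 - 53²))
= 180/√(292×208) = 180/√60736 ≈ 180/246.4467 ≈ 0.7304

r ≈ 0.7304


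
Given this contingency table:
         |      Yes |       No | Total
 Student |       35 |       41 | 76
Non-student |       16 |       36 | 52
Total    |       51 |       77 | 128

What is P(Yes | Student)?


P(Yes | Student) = 35/(35+41) = 35/76

P(Yes|Student) = 35/76 ≈ 46.05%


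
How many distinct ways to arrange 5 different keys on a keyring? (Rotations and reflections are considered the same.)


Free circular arrangements: rotations and reflections both identified.
(n-1)!/2 = 4!/2 = 24/2 = 12

12


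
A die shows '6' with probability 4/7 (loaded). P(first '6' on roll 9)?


Geometric: P(X=9) = (1-p)^(k-1)×p = (3/7)^8×4/7 = 26244/40353607

P(X=9) = 26244/40353607 ≈ 0.07%


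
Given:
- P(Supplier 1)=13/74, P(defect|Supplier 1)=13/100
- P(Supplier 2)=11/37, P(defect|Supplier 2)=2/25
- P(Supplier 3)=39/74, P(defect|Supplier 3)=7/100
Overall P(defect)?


P(B) = Σ P(B|Aᵢ)×P(Aᵢ)
  13/100×13/74 = 169/7400
  2/25×11/37 = 22/925
  7/100×39/74 = 273/7400
Sum = 309/3700

P(defect) = 309/3700 ≈ 8.35%


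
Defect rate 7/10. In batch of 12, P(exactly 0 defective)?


Binomial: P(X=0) = C(12,0)×p^0×(1-p)^12
= 1 × 1 × 531441/1000000000000 = 531441/1000000000000

P(X=0) = 531441/1000000000000 ≈ 0.00%


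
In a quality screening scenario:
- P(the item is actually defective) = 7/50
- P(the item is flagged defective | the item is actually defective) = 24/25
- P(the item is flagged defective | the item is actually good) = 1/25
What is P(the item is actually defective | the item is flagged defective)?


Using Bayes' theorem:
P(A|B) = P(B|A)·P(A) / P(B)

P(the item is flagged defective) = 24/25 × 7/50 + 1/25 × 43/50
= 84/625 + 43/1250 = 211/1250

P(the item is actually defective|the item is flagged defective) = (84/625) / (211/1250) = 168/211

P(the item is actually defective|the item is flagged defective) = 168/211 ≈ 79.62%


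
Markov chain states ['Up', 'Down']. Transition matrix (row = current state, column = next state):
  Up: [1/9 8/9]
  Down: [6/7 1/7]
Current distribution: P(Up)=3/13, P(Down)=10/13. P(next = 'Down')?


P(next=Down) = Σᵢ P(now=i)×P(i→Down)
= 3/13×8/9 + 10/13×1/7
= 8/39 + 10/91 = 86/273

P = 86/273 ≈ 0.3150


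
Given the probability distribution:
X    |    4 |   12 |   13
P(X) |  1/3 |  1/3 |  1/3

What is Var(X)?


E[X] = 29/3
E[X²] = 329/3
Var(X) = E[X²] - (E[X])² = 329/3 - 841/9 = 146/9

Var(X) = 146/9 ≈ 16.2222


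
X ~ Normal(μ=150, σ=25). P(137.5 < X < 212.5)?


z₁=(137.5-150)/25=-0.5, z₂=(212.5-150)/25=2.5
P = Φ(2.5) - Φ(-0.5) = 0.993790 - 0.308538 = 0.685252 ≈ 0.6853

P(137.5 < X < 212.5) ≈ 0.6853


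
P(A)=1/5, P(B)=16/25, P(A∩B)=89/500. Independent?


P(A)×P(B) = 16/125
P(A∩B) = 89/500
Not equal → NOT independent

No, not independent


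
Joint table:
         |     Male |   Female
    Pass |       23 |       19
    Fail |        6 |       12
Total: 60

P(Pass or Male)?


P(Pass∨Male) = P(Pass) + P(Male) - P(Pass∧Male)
= (42 + 29 - 23)/60 = 48/60 = 4/5

P = 4/5 ≈ 80.00%


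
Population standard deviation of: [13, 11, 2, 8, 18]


Mean = 52/5
  (13-52/5)²=169/25
  (11-52/5)²=9/25
  (2-52/5)²=1764/25
  (8-52/5)²=144/25
  (18-52/5)²=1444/25
Σ(x-μ)² = 706/5
σ² = (706/5)/5 = 706/25

σ = √(706/25) ≈ 5.3141


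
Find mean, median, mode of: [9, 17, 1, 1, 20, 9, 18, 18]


Sorted: [1, 1, 9, 9, 17, 18, 18, 20]
Mean = 93/8
Median = 13
Freq: {9: 2, 17: 1, 1: 2, 20: 1, 18: 2}
Mode: [1, 9, 18]

Mean=93/8, Median=13, Mode=[1, 9, 18]


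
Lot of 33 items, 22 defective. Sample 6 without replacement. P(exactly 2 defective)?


Hypergeometric: C(22,2)×C(11,4)/C(33,6)
= 231×330/1107568 = 495/7192

P(X=2) = 495/7192 ≈ 6.88%


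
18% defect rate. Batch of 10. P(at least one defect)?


P(all good) = (41/50)^10 = 13422659310152401/97656250000000000
P(≥1 defect) = 84233590689847599/97656250000000000

P = 84233590689847599/97656250000000000 ≈ 86.26%


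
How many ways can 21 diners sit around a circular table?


Circular arrangements of 21 distinct objects: fix one position to break rotational symmetry.
(n-1)! = 20! = 2432902008176640000

2432902008176640000


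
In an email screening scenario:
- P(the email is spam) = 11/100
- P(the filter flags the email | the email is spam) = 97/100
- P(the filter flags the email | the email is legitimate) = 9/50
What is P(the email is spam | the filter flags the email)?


Using Bayes' theorem:
P(A|B) = P(B|A)·P(A) / P(B)

P(the filter flags the email) = 97/100 × 11/100 + 9/50 × 89/100
= 1067/10000 + 801/5000 = 2669/10000

P(the email is spam|the filter flags the email) = (1067/10000) / (2669/10000) = 1067/2669

P(the email is spam|the filter flags the email) = 1067/2669 ≈ 39.98%


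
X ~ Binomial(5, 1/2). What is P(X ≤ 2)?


P(X ≤ 2) = Σ P(X=i) for i=0..2
P(X=0) = 1/32
P(X=1) = 5/32
P(X=2) = 5/16
Sum = 1/2

P(X ≤ 2) = 1/2 ≈ 50.00%


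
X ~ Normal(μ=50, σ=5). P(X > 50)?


z = (50-50)/5 = 0.0
P(X > 50) = 1 - P(Z ≤ 0.0) = 1 - 0.5000 = 0.5000

P(X > 50) ≈ 0.5000


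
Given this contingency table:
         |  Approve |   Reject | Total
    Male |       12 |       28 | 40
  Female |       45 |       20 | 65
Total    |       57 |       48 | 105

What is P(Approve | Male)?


P(Approve | Male) = 12/(12+28) = 12/40 = 3/10

P(Approve|Male) = 3/10 ≈ 30.00%


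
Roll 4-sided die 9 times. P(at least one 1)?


P(no 1)^9 = (3/4)^9 = 19683/262144
P(≥1) = 1 - 19683/262144 = 242461/262144

P = 242461/262144 ≈ 92.49%


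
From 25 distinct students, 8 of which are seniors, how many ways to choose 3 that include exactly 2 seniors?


Choose 2 of the 8 seniors and 1 of the other 17 students:
C(8,2)×C(17,1) = 28×17 = 476

476


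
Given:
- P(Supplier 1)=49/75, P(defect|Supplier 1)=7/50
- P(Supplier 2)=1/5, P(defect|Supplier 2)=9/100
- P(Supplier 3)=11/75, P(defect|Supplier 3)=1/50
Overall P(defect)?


P(B) = Σ P(B|Aᵢ)×P(Aᵢ)
  7/50×49/75 = 343/3750
  9/100×1/5 = 9/500
  1/50×11/75 = 11/3750
Sum = 281/2500

P(defect) = 281/2500 ≈ 11.24%


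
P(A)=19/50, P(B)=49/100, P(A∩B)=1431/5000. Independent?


P(A)×P(B) = 931/5000
P(A∩B) = 1431/5000
Not equal → NOT independent

No, not independent


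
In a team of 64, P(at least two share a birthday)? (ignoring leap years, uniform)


P(all different) = Π(365-i)/365 for i=0..63
= 0.002810
P(match) = 1 - 0.002810 = 0.997190

P ≈ 0.9972 ≈ 99.72%


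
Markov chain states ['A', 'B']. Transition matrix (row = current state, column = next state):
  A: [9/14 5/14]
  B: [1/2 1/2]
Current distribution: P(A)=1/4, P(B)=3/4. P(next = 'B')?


P(next=B) = Σᵢ P(now=i)×P(i→B)
= 1/4×5/14 + 3/4×1/2
= 5/56 + 3/8 = 13/28

P = 13/28 ≈ 0.4643


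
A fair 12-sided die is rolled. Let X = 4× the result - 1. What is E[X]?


E[die] = (1+12)/2 = 13/2
E[X] = 4×13/2 - 1 = 25

E[X] = 25


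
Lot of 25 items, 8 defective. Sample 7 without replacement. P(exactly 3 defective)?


Hypergeometric: C(8,3)×C(17,4)/C(25,7)
= 56×2380/480700 = 6664/24035

P(X=3) = 6664/24035 ≈ 27.73%


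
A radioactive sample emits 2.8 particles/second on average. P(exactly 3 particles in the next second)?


Poisson(λ=2.8): P(X=3) = e^(-λ)×λ^k/k!
= e^(-2.8) × 2.8^3 / 3!
≈ 0.06081006263 × 21.952 / 6 ≈ 0.222484

P(X=3) ≈ 0.222484 ≈ 22.25%


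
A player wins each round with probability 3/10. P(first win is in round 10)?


Geometric: P(X=10) = (1-p)^(k-1)×p = (7/10)^9×3/10 = 121060821/10000000000

P(X=10) = 121060821/10000000000 ≈ 1.21%


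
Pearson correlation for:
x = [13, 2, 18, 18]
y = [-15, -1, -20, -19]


n=4, Σx=51, Σy=-55, Σxy=-899, Σx²=821, Σy²=987
r = (4×(-899) - 51×(-55))/√((4×821 - 51²)(4×987 - (-55)²))
= -791/√(683×923) = -791/√630409 ≈ -791/793.9830 ≈ -0.9962

r ≈ -0.9962


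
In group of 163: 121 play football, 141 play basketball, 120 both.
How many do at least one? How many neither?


|A∪B| = 121+141-120 = 142
Neither = 163-142 = 21

At least one: 142; Neither: 21


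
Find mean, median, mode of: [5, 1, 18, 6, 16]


Sorted: [1, 5, 6, 16, 18]
Mean = 46/5
Median = 6
Freq: {5: 1, 1: 1, 18: 1, 6: 1, 16: 1}
Mode: No mode

Mean=46/5, Median=6, Mode=No mode


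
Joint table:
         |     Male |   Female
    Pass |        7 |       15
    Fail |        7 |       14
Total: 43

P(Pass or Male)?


P(Pass∨Male) = P(Pass) + P(Male) - P(Pass∧Male)
= (22 + 14 - 7)/43 = 29/43

P = 29/43 ≈ 67.44%


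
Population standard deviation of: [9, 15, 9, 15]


Mean = 48/4 = 12
  (9-12)²=9
  (15-12)²=9
  (9-12)²=9
  (15-12)²=9
Σ(x-μ)² = 36
σ² = 36/4 = 9

σ = √(9) ≈ 3.0000


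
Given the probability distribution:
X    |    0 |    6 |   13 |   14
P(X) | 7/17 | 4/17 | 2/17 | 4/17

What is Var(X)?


E[X] = 106/17
E[X²] = 1266/17
Var(X) = E[X²] - (E[X])² = 1266/17 - 11236/289 = 10286/289

Var(X) = 10286/289 ≈ 35.5917


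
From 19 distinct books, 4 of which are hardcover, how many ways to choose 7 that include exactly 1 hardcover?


Choose 1 of the 4 hardcovers and 6 of the other 15 books:
C(4,1)×C(15,6) = 4×5005 = 20020

20020


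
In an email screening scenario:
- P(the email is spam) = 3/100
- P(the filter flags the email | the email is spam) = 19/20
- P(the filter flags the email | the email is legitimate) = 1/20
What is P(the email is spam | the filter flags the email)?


Using Bayes' theorem:
P(A|B) = P(B|A)·P(A) / P(B)

P(the filter flags the email) = 19/20 × 3/100 + 1/20 × 97/100
= 57/2000 + 97/2000 = 77/1000

P(the email is spam|the filter flags the email) = (57/2000) / (77/1000) = 57/154

P(the email is spam|the filter flags the email) = 57/154 ≈ 37.01%


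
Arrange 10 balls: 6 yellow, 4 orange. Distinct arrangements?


10!/(6!×4!) = 210

210


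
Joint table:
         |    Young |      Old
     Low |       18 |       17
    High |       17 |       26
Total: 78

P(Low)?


P(Low) = (18+17)/78 = 35/78

P(Low) = 35/78 ≈ 44.87%


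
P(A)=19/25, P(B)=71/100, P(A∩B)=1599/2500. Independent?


P(A)×P(B) = 1349/2500
P(A∩B) = 1599/2500
Not equal → NOT independent

No, not independent


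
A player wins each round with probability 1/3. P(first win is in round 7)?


Geometric: P(X=7) = (1-p)^(k-1)×p = (2/3)^6×1/3 = 64/2187

P(X=7) = 64/2187 ≈ 2.93%


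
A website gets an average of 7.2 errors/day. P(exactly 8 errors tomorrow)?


Poisson(λ=7.2): P(X=8) = e^(-λ)×λ^k/k!
= e^(-7.2) × 7.2^8 / 8!
≈ 0.0007465858084 × 7222041.36309 / 40320 ≈ 0.133727

P(X=8) ≈ 0.133727 ≈ 13.37%


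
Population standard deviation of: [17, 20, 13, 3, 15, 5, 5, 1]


Mean = 79/8
  (17-79/8)²=3249/64
  (20-79/8)²=6561/64
  (13-79/8)²=625/64
  (3-79/8)²=3025/64
  (15-79/8)²=1681/64
  (5-79/8)²=1521/64
  (5-79/8)²=1521/64
  (1-79/8)²=5041/64
Σ(x-μ)² = 2903/8
σ² = (2903/8)/8 = 2903/64

σ = √(2903/64) ≈ 6.7349


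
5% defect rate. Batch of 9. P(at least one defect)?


P(all good) = (19/20)^9 = 322687697779/512000000000
P(≥1 defect) = 189312302221/512000000000

P = 189312302221/512000000000 ≈ 36.98%


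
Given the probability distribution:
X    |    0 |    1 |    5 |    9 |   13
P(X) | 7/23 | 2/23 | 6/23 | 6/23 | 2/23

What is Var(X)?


E[X] = 112/23
E[X²] = 976/23
Var(X) = E[X²] - (E[X])² = 976/23 - 12544/529 = 9904/529

Var(X) = 9904/529 ≈ 18.7221


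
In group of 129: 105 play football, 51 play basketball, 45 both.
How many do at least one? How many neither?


|A∪B| = 105+51-45 = 111
Neither = 129-111 = 18

At least one: 111; Neither: 18


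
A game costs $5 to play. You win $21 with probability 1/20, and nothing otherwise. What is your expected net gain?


E[gain] = (21-5)×1/20 + (-5)×19/20
= 4/5 - 19/4 = -79/20

Expected net gain = $-79/20 ≈ $-3.95


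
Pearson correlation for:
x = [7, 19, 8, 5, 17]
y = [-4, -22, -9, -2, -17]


n=5, Σx=56, Σy=-54, Σxy=-817, Σx²=788, Σy²=874
r = (5×(-817) - 56×(-54))/√((5×788 - 56²)(5×874 - (-54)²))
= -1061/√(804×1454) = -1061/√1169016 ≈ -1061/1081.2104 ≈ -0.9813

r ≈ -0.9813


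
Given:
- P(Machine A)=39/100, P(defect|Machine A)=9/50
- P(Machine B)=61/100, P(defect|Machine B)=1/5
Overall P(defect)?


P(B) = Σ P(B|Aᵢ)×P(Aᵢ)
  9/50×39/100 = 351/5000
  1/5×61/100 = 61/500
Sum = 961/5000

P(defect) = 961/5000 ≈ 19.22%


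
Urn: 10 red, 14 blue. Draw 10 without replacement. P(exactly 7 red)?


Hypergeometric: C(10,7)×C(14,3)/C(24,10)
= 120×364/1961256 = 1820/81719

P(X=7) = 1820/81719 ≈ 2.23%


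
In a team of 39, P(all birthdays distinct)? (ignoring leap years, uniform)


P(all different) = Π(365-i)/365 for i=0..38
= (365/365)×(364/365)×...×(327/365)
= 0.121780

P ≈ 0.1218 ≈ 12.18%


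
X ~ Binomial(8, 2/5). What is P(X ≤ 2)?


P(X ≤ 2) = Σ P(X=i) for i=0..2
P(X=0) = 6561/390625
P(X=1) = 34992/390625
P(X=2) = 81648/390625
Sum = 123201/390625

P(X ≤ 2) = 123201/390625 ≈ 31.54%


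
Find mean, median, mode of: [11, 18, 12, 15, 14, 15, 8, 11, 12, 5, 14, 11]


Sorted: [5, 8, 11, 11, 11, 12, 12, 14, 14, 15, 15, 18]
Mean = 146/12 = 73/6
Median = 12
Freq: {11: 3, 18: 1, 12: 2, 15: 2, 14: 2, 8: 1, 5: 1}
Mode: [11]

Mean=73/6, Median=12, Mode=11


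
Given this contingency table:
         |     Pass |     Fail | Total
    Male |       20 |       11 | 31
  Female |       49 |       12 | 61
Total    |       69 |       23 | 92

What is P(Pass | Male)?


P(Pass | Male) = 20/(20+11) = 20/31

P(Pass|Male) = 20/31 ≈ 64.52%


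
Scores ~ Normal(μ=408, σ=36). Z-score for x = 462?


z = (x - μ)/σ = (462 - 408)/36 = 1.5

z = 1.5


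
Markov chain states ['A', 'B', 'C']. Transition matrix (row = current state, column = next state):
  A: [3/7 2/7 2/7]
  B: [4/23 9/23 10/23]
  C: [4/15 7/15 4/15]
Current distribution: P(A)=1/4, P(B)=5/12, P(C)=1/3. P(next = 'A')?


P(next=A) = Σᵢ P(now=i)×P(i→A)
= 1/4×3/7 + 5/12×4/23 + 1/3×4/15
= 3/28 + 5/69 + 4/45 = 7781/28980

P = 7781/28980 ≈ 0.2685


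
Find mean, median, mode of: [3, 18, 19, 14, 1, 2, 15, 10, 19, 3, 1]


Sorted: [1, 1, 2, 3, 3, 10, 14, 15, 18, 19, 19]
Mean = 105/11
Median = 10
Freq: {3: 2, 18: 1, 19: 2, 14: 1, 1: 2, 2: 1, 15: 1, 10: 1}
Mode: [1, 3, 19]

Mean=105/11, Median=10, Mode=[1, 3, 19]


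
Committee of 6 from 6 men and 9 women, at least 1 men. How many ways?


Count by #men:
  1M,5W: C(6,1)×C(9,5)=756
  2M,4W: C(6,2)×C(9,4)=1890
  3M,3W: C(6,3)×C(9,3)=1680
  4M,2W: C(6,4)×C(9,2)=540
  5M,1W: C(6,5)×C(9,1)=54
  6M,0W: C(6,6)×C(9,0)=1
Total = 4921

4921


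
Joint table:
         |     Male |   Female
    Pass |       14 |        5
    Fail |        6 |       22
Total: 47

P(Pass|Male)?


P(Pass|Male) = 14/(14+6) = 14/20 = 7/10

P = 7/10 ≈ 70.00%
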